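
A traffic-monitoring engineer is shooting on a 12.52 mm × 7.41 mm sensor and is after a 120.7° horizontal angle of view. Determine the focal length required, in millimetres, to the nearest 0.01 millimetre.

From α = 2·arctan(w/2f) we get f = w / (2·tan(α/2)).
With w = 12.52 mm and α/2 = 60.35°, tan(α/2) ≈ 1.75675, so f ≈ 12.52 / 3.51349 ≈ 3.5634 mm.

3.56 mm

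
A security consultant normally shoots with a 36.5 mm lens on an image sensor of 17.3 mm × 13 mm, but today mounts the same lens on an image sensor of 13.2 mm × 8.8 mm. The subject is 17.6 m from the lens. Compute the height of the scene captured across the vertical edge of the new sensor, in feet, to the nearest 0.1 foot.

The focal length stays 36.5 mm; the relevant sensor dimension is now h = 8.8 mm. Object distance dₒ = 17.6 m = 17600 mm.
Thin-lens field height W = h·(dₒ − f)/f = 8.8 × (17600 − 36.5)/36.5 ≈ 4234.488 mm = 4234.488/304.8 ft = 13.8927 ft.

13.9 ft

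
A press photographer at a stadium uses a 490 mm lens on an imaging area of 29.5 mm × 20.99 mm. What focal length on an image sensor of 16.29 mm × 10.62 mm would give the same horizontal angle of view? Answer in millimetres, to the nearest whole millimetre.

Equal angle of view means equal width/f ratio, so f₂ = f₁ · (width₂/width₁) = 490 × 16.29/29.5.
f₂ = 490 × 0.55220 ≈ 270.580 mm.

271 mm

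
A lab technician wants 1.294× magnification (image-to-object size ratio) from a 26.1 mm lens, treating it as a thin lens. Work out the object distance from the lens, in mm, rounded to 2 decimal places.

With m = dᵢ/dₒ and 1/f = 1/dₒ + 1/dᵢ, substituting dᵢ = m·dₒ gives 1/f = (1 + 1/m)/dₒ, hence dₒ = f·(1 + 1/m).
dₒ = 26.1 × (1 + 1/1.294) = 26.1 × 1.77280 ≈ 46.270 mm.

46.27 mm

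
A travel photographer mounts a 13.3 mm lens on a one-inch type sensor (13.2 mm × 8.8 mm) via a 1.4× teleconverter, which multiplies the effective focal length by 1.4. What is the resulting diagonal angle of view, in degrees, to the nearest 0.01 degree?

46.15°

Effective focal length f = 13.3 × 1.4 = 18.62 mm.
Sensor diagonal = √(13.2² + 8.8²) = √251.6800 ≈ 15.8644 mm.
α = 2·arctan(15.864 / (2 × 18.62)) = 2·arctan(0.42600) ≈ 46.1485°.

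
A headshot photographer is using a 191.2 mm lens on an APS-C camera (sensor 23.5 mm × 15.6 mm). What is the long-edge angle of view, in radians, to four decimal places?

0.1228 rad

Angle of view α = 2·arctan(w/2f) with w = 23.5 mm and f = 191.2 mm.
w/2f = 0.06145; arctan(0.06145) ≈ 0.0614 rad, so α ≈ 0.1228 rad.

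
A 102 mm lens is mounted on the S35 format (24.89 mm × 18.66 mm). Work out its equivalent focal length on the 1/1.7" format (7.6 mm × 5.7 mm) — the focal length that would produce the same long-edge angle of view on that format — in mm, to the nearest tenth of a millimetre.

Equal angle of view means equal width/f ratio, so f₂ = f₁ · (width₂/width₁) = 102 × 7.6/24.89.
f₂ = 102 × 0.30534 ≈ 31.145 mm.

31.1 mm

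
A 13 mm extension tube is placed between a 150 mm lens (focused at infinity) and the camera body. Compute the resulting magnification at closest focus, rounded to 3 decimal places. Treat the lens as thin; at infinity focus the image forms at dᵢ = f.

The tube moves the image plane from f to f + e, so dᵢ = 150 + 13 = 163 mm. Focus is achieved when 1/f = 1/dₒ + 1/dᵢ, giving dₒ = 1/(1/f − 1/(f+e)).
Magnification m = dᵢ/dₒ = (f+e)·(1/f − 1/(f+e)) = e/f = 13/150 ≈ 0.0867.

0.087×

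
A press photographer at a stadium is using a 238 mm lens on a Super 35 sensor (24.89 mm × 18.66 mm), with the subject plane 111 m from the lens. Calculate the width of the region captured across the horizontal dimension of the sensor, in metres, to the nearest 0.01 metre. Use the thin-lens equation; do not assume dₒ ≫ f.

dₒ: 111 m = 111000 mm.
Similar triangles through the lens centre give W/dₒ = w/dᵢ; with 1/f = 1/dₒ + 1/dᵢ this gives W = w·(dₒ − f)/f.
W = 24.89 mm × (111000 − 238) / 238 = 24.89 × 465.3866 ≈ 11583.471 mm = 11.5835 m.

11.58 m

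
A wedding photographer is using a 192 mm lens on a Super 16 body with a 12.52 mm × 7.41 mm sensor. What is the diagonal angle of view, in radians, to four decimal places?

Sensor diagonal = √(12.52² + 7.41²) = √211.6585 ≈ 14.5485 mm.
Angle of view α = 2·arctan(d/2f) with d = 14.5485 mm and f = 192 mm.
d/2f = 0.03789; arctan(0.03789) ≈ 0.0379 rad, so α ≈ 0.0757 rad.

0.0757 rad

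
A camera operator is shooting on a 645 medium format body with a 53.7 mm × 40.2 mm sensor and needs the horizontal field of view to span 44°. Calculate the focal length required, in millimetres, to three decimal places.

66.456 mm

From α = 2·arctan(w/2f) we get f = w / (2·tan(α/2)).
With w = 53.7 mm and α/2 = 22°, tan(α/2) ≈ 0.40403, so f ≈ 53.7 / 0.80805 ≈ 66.4561 mm.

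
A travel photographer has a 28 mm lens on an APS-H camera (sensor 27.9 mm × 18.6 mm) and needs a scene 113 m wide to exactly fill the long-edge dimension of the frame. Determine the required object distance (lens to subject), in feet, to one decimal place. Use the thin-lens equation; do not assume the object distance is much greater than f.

W: 113 m = 113000 mm.
Magnification m = w/W = dᵢ/dₒ; combined with 1/f = 1/dₒ + 1/dᵢ this gives dₒ = f·(1 + W/w).
dₒ = 28 mm × (1 + 113000/27.9) = 28 × 4051.1792 ≈ 113433.018 mm = 113433.018/304.8 ft = 372.156 ft.

372.2 ft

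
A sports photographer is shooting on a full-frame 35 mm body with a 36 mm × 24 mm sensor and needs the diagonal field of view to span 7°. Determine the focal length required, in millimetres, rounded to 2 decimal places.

Sensor diagonal = √(36² + 24²) = √1872.0000 ≈ 43.2666 mm.
From α = 2·arctan(d/2f) we get f = d / (2·tan(α/2)).
With d = 43.2666 mm and α/2 = 3.5°, tan(α/2) ≈ 0.06116, so f ≈ 43.2666 / 0.12233 ≈ 353.7015 mm.

353.70 mm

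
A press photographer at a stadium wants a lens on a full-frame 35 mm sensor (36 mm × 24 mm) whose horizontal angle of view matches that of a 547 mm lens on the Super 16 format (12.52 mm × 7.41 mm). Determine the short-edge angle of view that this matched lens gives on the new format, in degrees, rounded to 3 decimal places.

0.874°

Equal horizontal AOV ⇒ f₂ = f₁ · 36/12.52 = 547 × 2.87540 ≈ 1572.8435 mm.
Short-edge AOV on the new format = 2·arctan(24 / (2 × 1572.8435)) = 2·arctan(0.00763) ≈ 0.8743°.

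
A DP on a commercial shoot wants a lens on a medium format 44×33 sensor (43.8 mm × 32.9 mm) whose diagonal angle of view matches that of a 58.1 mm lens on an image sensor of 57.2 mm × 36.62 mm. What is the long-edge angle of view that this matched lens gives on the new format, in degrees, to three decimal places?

50.097°

Sensor diagonal = √(57.2² + 36.62²) = √4612.8644 ≈ 67.9181 mm.
Sensor diagonal = √(43.8² + 32.9²) = √3000.8500 ≈ 54.7800 mm.
Equal diagonal AOV ⇒ f₂ = f₁ · 54.7800/67.9181 = 58.1 × 0.80656 ≈ 46.8611 mm.
Long-edge AOV on the new format = 2·arctan(43.8 / (2 × 46.8611)) = 2·arctan(0.46734) ≈ 50.0970°.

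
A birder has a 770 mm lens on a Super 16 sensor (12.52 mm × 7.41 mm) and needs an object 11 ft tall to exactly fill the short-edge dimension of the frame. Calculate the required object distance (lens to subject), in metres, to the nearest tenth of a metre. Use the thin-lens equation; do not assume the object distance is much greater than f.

W: 11 ft × 304.8 mm/ft = 3352.80 mm.
Magnification m = h/W = dᵢ/dₒ; combined with 1/f = 1/dₒ + 1/dᵢ this gives dₒ = f·(1 + W/h).
dₒ = 770 mm × (1 + 3352.8/7.41) = 770 × 453.4696 ≈ 349171.608 mm = 349.172 m.

349.2 m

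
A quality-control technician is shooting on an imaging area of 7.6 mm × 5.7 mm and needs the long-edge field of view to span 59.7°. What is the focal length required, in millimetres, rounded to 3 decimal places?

6.622 mm

From α = 2·arctan(w/2f) we get f = w / (2·tan(α/2)).
With w = 7.6 mm and α/2 = 29.85°, tan(α/2) ≈ 0.57386, so f ≈ 7.6 / 1.14773 ≈ 6.6218 mm.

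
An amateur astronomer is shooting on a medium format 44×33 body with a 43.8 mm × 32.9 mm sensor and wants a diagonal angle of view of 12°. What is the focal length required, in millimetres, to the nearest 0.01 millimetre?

Sensor diagonal = √(43.8² + 32.9²) = √3000.8500 ≈ 54.7800 mm.
From α = 2·arctan(d/2f) we get f = d / (2·tan(α/2)).
With d = 54.7800 mm and α/2 = 6°, tan(α/2) ≈ 0.10510, so f ≈ 54.7800 / 0.21021 ≈ 260.5985 mm.

260.60 mm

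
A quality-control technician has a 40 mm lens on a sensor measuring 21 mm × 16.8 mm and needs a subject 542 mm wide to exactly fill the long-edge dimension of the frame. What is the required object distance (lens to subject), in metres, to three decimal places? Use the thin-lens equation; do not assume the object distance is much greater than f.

1.072 m

Magnification m = w/W = dᵢ/dₒ; combined with 1/f = 1/dₒ + 1/dᵢ this gives dₒ = f·(1 + W/w).
dₒ = 40 mm × (1 + 542/21) = 40 × 26.8095 ≈ 1072.381 mm = 1.07238 m.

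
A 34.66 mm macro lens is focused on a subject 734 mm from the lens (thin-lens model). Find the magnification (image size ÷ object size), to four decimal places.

Thin lens: 1/f = 1/dₒ + 1/dᵢ → 1/dᵢ = 1/34.66 − 1/734 = 0.0274893 mm⁻¹, so dᵢ ≈ 36.3778 mm.
Magnification m = dᵢ/dₒ = 36.3778/734 ≈ 0.04956.

0.0496×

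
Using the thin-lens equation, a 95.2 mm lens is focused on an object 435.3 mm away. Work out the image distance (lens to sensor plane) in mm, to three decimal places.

121.848 mm

1/dᵢ = 1/f − 1/dₒ = 1/95.2 − 1/435.3 = 0.0082069 mm⁻¹.
dᵢ = 1/0.0082069 ≈ 121.8482 mm.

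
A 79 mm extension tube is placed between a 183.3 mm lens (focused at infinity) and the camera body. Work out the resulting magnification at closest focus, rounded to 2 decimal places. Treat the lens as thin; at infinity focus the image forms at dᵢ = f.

The tube moves the image plane from f to f + e, so dᵢ = 183.3 + 79 = 262.3 mm. Focus is achieved when 1/f = 1/dₒ + 1/dᵢ, giving dₒ = 1/(1/f − 1/(f+e)).
Magnification m = dᵢ/dₒ = (f+e)·(1/f − 1/(f+e)) = e/f = 79/183.3 ≈ 0.4310.

0.43×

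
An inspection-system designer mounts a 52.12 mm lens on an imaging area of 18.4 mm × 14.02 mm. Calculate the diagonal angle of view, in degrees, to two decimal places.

25.02°

Sensor diagonal = √(18.4² + 14.02²) = √535.1204 ≈ 23.1327 mm.
Angle of view α = 2·arctan(d/2f) with d = 23.1327 mm and f = 52.12 mm.
d/2f = 0.22192; arctan(0.22192) ≈ 12.5122°, so α ≈ 25.0243°.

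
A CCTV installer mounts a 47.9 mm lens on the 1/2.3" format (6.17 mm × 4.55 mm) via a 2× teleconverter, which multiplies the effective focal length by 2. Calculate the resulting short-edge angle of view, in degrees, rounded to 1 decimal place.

2.7°

Effective focal length f = 47.9 × 2 = 95.8 mm.
α = 2·arctan(4.55 / (2 × 95.8)) = 2·arctan(0.02375) ≈ 2.7207°.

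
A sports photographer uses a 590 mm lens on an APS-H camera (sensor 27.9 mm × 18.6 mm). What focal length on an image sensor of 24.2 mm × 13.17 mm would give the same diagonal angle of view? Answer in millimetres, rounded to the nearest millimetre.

485 mm

Sensor diagonal = √(27.9² + 18.6²) = √1124.3700 ≈ 33.5316 mm.
Sensor diagonal = √(24.2² + 13.17²) = √759.0889 ≈ 27.5516 mm.
Equal angle of view means equal diagonal/f ratio, so f₂ = f₁ · (diagonal₂/diagonal₁) = 590 × 27.5516/33.5316.
f₂ = 590 × 0.82166 ≈ 484.779 mm.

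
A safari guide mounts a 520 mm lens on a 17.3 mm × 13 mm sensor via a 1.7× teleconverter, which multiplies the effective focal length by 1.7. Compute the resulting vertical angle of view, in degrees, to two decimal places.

Effective focal length f = 520 × 1.7 = 884 mm.
α = 2·arctan(13 / (2 × 884)) = 2·arctan(0.00735) ≈ 0.8426°.

0.84°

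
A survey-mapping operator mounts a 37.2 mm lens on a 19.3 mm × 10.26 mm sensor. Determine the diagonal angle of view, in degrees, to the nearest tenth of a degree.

32.7°

Sensor diagonal = √(19.3² + 10.26²) = √477.7576 ≈ 21.8577 mm.
Angle of view α = 2·arctan(d/2f) with d = 21.8577 mm and f = 37.2 mm.
d/2f = 0.29379; arctan(0.29379) ≈ 16.3720°, so α ≈ 32.7441°.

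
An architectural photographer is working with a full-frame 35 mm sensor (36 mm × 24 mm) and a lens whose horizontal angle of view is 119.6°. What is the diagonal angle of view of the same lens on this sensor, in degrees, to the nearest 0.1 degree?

128.3°

From the horizontal AOV: f = 36 / (2·tan(59.8°)) = 36 / 3.43634 ≈ 10.4763 mm.
Sensor diagonal = √(36² + 24²) = √1872.0000 ≈ 43.2666 mm.
Diagonal AOV = 2·arctan(43.2666 / (2 × 10.4763)) = 2·arctan(2.06499) ≈ 128.3215°.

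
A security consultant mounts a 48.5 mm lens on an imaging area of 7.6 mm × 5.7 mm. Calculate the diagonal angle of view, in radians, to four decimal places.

0.1953 rad

Sensor diagonal = √(7.6² + 5.7²) = √90.2500 ≈ 9.5000 mm.
Angle of view α = 2·arctan(d/2f) with d = 9.5000 mm and f = 48.5 mm.
d/2f = 0.09794; arctan(0.09794) ≈ 0.0976 rad, so α ≈ 0.1953 rad.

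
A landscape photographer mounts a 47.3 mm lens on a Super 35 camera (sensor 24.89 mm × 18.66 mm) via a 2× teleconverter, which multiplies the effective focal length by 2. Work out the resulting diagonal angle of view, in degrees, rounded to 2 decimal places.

Effective focal length f = 47.3 × 2 = 94.6 mm.
Sensor diagonal = √(24.89² + 18.66²) = √967.7077 ≈ 31.1080 mm.
α = 2·arctan(31.108 / (2 × 94.6)) = 2·arctan(0.16442) ≈ 18.6739°.

18.67°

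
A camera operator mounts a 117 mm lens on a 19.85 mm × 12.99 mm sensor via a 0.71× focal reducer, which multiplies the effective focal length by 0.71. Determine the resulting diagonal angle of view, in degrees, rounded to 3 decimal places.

16.252°

Effective focal length f = 117 × 0.71 = 83.07 mm.
Sensor diagonal = √(19.85² + 12.99²) = √562.7626 ≈ 23.7226 mm.
α = 2·arctan(23.723 / (2 × 83.07)) = 2·arctan(0.14279) ≈ 16.2523°.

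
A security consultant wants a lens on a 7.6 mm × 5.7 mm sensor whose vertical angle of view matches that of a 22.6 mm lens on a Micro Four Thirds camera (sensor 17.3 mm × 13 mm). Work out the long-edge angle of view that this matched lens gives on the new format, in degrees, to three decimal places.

41.962°

Equal vertical AOV ⇒ f₂ = f₁ · 5.7/13 = 22.6 × 0.43846 ≈ 9.9092 mm.
Long-edge AOV on the new format = 2·arctan(7.6 / (2 × 9.9092)) = 2·arctan(0.38348) ≈ 41.9617°.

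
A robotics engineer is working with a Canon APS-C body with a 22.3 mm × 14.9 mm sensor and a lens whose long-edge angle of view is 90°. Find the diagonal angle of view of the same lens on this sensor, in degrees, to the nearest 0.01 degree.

From the long-edge AOV: f = 22.3 / (2·tan(45°)) = 22.3 / 2.00000 ≈ 11.1500 mm.
Sensor diagonal = √(22.3² + 14.9²) = √719.3000 ≈ 26.8198 mm.
Diagonal AOV = 2·arctan(26.8198 / (2 × 11.1500)) = 2·arctan(1.20268) ≈ 100.5146°.

100.51°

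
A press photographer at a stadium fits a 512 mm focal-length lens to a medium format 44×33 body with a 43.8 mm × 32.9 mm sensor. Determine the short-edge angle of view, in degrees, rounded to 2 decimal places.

Angle of view α = 2·arctan(h/2f) with h = 32.9 mm and f = 512 mm.
h/2f = 0.03213; arctan(0.03213) ≈ 1.8402°, so α ≈ 3.6804°.

3.68°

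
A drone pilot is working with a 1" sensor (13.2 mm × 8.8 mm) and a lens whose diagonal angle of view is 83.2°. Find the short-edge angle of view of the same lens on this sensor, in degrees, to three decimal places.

52.439°

Sensor diagonal = √(13.2² + 8.8²) = √251.6800 ≈ 15.8644 mm.
From the diagonal AOV: f = 15.8644 / (2·tan(41.6°)) = 15.8644 / 1.77568 ≈ 8.9343 mm.
Short-edge AOV = 2·arctan(8.8 / (2 × 8.9343)) = 2·arctan(0.49249) ≈ 52.4392°.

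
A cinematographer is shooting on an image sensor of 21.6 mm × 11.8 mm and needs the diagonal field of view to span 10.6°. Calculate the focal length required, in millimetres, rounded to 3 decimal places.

132.660 mm

Sensor diagonal = √(21.6² + 11.8²) = √605.8000 ≈ 24.6130 mm.
From α = 2·arctan(d/2f) we get f = d / (2·tan(α/2)).
With d = 24.6130 mm and α/2 = 5.3°, tan(α/2) ≈ 0.09277, so f ≈ 24.6130 / 0.18553 ≈ 132.6601 mm.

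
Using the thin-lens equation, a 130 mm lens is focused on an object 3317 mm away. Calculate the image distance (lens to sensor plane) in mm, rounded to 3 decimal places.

1/dᵢ = 1/f − 1/dₒ = 1/130 − 1/3317 = 0.0073908 mm⁻¹.
dᵢ = 1/0.0073908 ≈ 135.3028 mm.

135.303 mm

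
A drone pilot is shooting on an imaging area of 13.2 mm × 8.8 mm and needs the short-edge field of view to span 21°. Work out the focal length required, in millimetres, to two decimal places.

23.74 mm

From α = 2·arctan(h/2f) we get f = h / (2·tan(α/2)).
With h = 8.8 mm and α/2 = 10.5°, tan(α/2) ≈ 0.18534, so f ≈ 8.8 / 0.37068 ≈ 23.7403 mm.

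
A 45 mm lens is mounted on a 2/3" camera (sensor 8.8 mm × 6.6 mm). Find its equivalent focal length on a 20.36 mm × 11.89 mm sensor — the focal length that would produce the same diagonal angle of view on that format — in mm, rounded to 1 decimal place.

96.5 mm

Sensor diagonal = √(8.8² + 6.6²) = √121.0000 ≈ 11.0000 mm.
Sensor diagonal = √(20.36² + 11.89²) = √555.9017 ≈ 23.5776 mm.
Equal angle of view means equal diagonal/f ratio, so f₂ = f₁ · (diagonal₂/diagonal₁) = 45 × 23.5776/11.0000.
f₂ = 45 × 2.14342 ≈ 96.454 mm.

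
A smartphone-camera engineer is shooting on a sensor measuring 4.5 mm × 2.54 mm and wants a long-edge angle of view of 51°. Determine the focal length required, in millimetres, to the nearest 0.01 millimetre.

From α = 2·arctan(w/2f) we get f = w / (2·tan(α/2)).
With w = 4.5 mm and α/2 = 25.5°, tan(α/2) ≈ 0.47698, so f ≈ 4.5 / 0.95395 ≈ 4.7172 mm.

4.72 mm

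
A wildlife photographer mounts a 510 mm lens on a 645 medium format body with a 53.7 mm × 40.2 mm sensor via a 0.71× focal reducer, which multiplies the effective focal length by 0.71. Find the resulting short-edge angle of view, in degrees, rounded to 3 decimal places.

6.354°

Effective focal length f = 510 × 0.71 = 362.1 mm.
α = 2·arctan(40.2 / (2 × 362.1)) = 2·arctan(0.05551) ≈ 6.3544°.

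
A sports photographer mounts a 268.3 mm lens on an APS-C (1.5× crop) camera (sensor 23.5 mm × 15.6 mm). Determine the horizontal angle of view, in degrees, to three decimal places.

5.015°

Angle of view α = 2·arctan(w/2f) with w = 23.5 mm and f = 268.3 mm.
w/2f = 0.04379; arctan(0.04379) ≈ 2.5076°, so α ≈ 5.0152°.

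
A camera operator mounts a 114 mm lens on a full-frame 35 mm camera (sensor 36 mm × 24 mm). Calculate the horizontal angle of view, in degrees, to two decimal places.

17.95°

Angle of view α = 2·arctan(w/2f) with w = 36 mm and f = 114 mm.
w/2f = 0.15789; arctan(0.15789) ≈ 8.9726°, so α ≈ 17.9453°.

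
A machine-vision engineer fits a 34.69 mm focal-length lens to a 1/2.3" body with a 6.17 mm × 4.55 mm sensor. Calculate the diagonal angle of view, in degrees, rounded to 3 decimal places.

Sensor diagonal = √(6.17² + 4.55²) = √58.7714 ≈ 7.6663 mm.
Angle of view α = 2·arctan(d/2f) with d = 7.6663 mm and f = 34.69 mm.
d/2f = 0.11050; arctan(0.11050) ≈ 6.3054°, so α ≈ 12.6108°.

12.611°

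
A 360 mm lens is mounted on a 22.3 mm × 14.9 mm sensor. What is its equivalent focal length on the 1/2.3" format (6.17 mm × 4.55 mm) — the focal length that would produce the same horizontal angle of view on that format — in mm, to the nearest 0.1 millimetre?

99.6 mm

Equal angle of view means equal width/f ratio, so f₂ = f₁ · (width₂/width₁) = 360 × 6.17/22.3.
f₂ = 360 × 0.27668 ≈ 99.605 mm.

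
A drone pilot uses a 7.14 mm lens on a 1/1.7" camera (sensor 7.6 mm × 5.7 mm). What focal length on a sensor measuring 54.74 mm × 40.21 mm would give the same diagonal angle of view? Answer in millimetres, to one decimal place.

51.0 mm

Sensor diagonal = √(7.6² + 5.7²) = √90.2500 ≈ 9.5000 mm.
Sensor diagonal = √(54.74² + 40.21²) = √4613.3117 ≈ 67.9214 mm.
Equal angle of view means equal diagonal/f ratio, so f₂ = f₁ · (diagonal₂/diagonal₁) = 7.14 × 67.9214/9.5000.
f₂ = 7.14 × 7.14962 ≈ 51.048 mm.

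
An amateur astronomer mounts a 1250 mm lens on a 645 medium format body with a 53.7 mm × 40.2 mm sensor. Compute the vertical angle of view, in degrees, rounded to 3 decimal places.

1.842°

Angle of view α = 2·arctan(h/2f) with h = 40.2 mm and f = 1250 mm.
h/2f = 0.01608; arctan(0.01608) ≈ 0.9212°, so α ≈ 1.8425°.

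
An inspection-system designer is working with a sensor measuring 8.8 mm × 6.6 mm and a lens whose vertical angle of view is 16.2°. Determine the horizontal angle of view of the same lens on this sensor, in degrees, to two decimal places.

21.49°

From the vertical AOV: f = 6.6 / (2·tan(8.1°)) = 6.6 / 0.28464 ≈ 23.1870 mm.
Horizontal AOV = 2·arctan(8.8 / (2 × 23.1870)) = 2·arctan(0.18976) ≈ 21.4895°.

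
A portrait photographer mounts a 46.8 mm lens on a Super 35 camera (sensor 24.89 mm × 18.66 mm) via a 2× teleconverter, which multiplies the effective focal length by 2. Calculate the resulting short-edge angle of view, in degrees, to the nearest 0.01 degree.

Effective focal length f = 46.8 × 2 = 93.6 mm.
α = 2·arctan(18.66 / (2 × 93.6)) = 2·arctan(0.09968) ≈ 11.3848°.

11.38°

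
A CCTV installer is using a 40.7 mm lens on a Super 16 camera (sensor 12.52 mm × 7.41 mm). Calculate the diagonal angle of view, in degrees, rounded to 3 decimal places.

20.267°

Sensor diagonal = √(12.52² + 7.41²) = √211.6585 ≈ 14.5485 mm.
Angle of view α = 2·arctan(d/2f) with d = 14.5485 mm and f = 40.7 mm.
d/2f = 0.17873; arctan(0.17873) ≈ 10.1334°, so α ≈ 20.2668°.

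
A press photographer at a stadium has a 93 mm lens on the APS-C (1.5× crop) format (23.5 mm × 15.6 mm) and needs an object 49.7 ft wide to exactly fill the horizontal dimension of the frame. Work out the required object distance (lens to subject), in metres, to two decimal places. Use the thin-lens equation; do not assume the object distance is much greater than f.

60.04 m

W: 49.7 ft × 304.8 mm/ft = 15148.56 mm.
Magnification m = w/W = dᵢ/dₒ; combined with 1/f = 1/dₒ + 1/dᵢ this gives dₒ = f·(1 + W/w).
dₒ = 93 mm × (1 + 15148.6/23.5) = 93 × 645.6196 ≈ 60042.619 mm = 60.0426 m.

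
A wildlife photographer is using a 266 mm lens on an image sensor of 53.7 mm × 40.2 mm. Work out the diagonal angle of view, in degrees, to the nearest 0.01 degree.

Sensor diagonal = √(53.7² + 40.2²) = √4499.7300 ≈ 67.0800 mm.
Angle of view α = 2·arctan(d/2f) with d = 67.0800 mm and f = 266 mm.
d/2f = 0.12609; arctan(0.12609) ≈ 7.1865°, so α ≈ 14.3730°.

14.37°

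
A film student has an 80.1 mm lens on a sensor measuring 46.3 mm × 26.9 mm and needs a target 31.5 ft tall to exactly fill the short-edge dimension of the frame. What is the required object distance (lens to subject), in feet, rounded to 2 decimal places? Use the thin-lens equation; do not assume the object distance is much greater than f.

94.06 ft

W: 31.5 ft × 304.8 mm/ft = 9601.20 mm.
Magnification m = h/W = dᵢ/dₒ; combined with 1/f = 1/dₒ + 1/dᵢ this gives dₒ = f·(1 + W/h).
dₒ = 80.1 mm × (1 + 9601.2/26.9) = 80.1 × 357.9219 ≈ 28669.546 mm = 28669.546/304.8 ft = 94.0602 ft.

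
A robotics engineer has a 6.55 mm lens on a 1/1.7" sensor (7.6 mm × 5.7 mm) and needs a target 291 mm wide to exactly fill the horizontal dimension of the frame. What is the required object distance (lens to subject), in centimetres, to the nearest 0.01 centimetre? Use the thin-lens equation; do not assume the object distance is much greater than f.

Magnification m = w/W = dᵢ/dₒ; combined with 1/f = 1/dₒ + 1/dᵢ this gives dₒ = f·(1 + W/w).
dₒ = 6.55 mm × (1 + 291/7.6) = 6.55 × 39.2895 ≈ 257.346 mm = 25.7346 cm.

25.73 cm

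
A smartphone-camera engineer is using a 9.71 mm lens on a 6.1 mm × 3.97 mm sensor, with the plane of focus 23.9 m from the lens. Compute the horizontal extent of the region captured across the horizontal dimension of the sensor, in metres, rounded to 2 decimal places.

15.01 m

dₒ: 23.9 m = 23900 mm.
Similar triangles through the lens centre give W/dₒ = w/dᵢ; with 1/f = 1/dₒ + 1/dᵢ this gives W = w·(dₒ − f)/f.
W = 6.1 mm × (23900 − 9.71) / 9.71 = 6.1 × 2460.3800 ≈ 15008.318 mm = 15.0083 m.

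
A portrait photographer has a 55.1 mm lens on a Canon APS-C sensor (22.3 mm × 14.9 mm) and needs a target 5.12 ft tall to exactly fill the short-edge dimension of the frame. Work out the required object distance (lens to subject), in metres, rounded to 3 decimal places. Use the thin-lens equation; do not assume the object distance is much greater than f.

5.826 m

W: 5.12 ft × 304.8 mm/ft = 1560.58 mm.
Magnification m = h/W = dᵢ/dₒ; combined with 1/f = 1/dₒ + 1/dᵢ this gives dₒ = f·(1 + W/h).
dₒ = 55.1 mm × (1 + 1560.58/14.9) = 55.1 × 105.7366 ≈ 5826.089 mm = 5.82609 m.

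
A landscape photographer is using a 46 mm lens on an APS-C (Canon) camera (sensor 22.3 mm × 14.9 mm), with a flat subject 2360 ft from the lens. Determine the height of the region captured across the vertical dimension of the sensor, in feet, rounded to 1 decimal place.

764.4 ft

dₒ: 2360 ft × 304.8 mm/ft = 719327.98 mm.
Similar triangles through the lens centre give W/dₒ = h/dᵢ; with 1/f = 1/dₒ + 1/dᵢ this gives W = h·(dₒ − f)/f.
W = 14.9 mm × (719328 − 46) / 46 = 14.9 × 15636.5647 ≈ 232984.814 mm = 232984.814/304.8 ft = 764.386 ft.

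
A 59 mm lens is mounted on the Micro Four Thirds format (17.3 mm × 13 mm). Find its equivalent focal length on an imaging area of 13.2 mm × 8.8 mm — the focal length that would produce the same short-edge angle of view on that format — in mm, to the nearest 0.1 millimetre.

39.9 mm

Equal angle of view means equal height/f ratio, so f₂ = f₁ · (height₂/height₁) = 59 × 8.8/13.
f₂ = 59 × 0.67692 ≈ 39.938 mm.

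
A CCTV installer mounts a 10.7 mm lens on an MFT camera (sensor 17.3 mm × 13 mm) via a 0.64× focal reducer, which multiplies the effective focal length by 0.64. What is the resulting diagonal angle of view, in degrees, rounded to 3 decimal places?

115.340°

Effective focal length f = 10.7 × 0.64 = 6.848 mm.
Sensor diagonal = √(17.3² + 13²) = √468.2900 ≈ 21.6400 mm.
α = 2·arctan(21.640 / (2 × 6.848)) = 2·arctan(1.58002) ≈ 115.3404°.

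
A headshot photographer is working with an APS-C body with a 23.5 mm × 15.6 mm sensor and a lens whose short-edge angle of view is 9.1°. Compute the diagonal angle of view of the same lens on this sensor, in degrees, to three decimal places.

16.376°

From the short-edge AOV: f = 15.6 / (2·tan(4.55°)) = 15.6 / 0.15916 ≈ 98.0148 mm.
Sensor diagonal = √(23.5² + 15.6²) = √795.6100 ≈ 28.2066 mm.
Diagonal AOV = 2·arctan(28.2066 / (2 × 98.0148)) = 2·arctan(0.14389) ≈ 16.3761°.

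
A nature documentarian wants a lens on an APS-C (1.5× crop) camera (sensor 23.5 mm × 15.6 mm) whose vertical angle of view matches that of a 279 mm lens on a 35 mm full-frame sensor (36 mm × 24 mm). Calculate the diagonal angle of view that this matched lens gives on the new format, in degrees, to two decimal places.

8.89°

Equal vertical AOV ⇒ f₂ = f₁ · 15.6/24 = 279 × 0.65000 ≈ 181.3500 mm.
Sensor diagonal = √(23.5² + 15.6²) = √795.6100 ≈ 28.2066 mm.
Diagonal AOV on the new format = 2·arctan(28.2066 / (2 × 181.3500)) = 2·arctan(0.07777) ≈ 8.8937°.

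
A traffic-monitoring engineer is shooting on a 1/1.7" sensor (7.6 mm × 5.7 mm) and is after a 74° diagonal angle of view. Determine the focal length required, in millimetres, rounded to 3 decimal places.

Sensor diagonal = √(7.6² + 5.7²) = √90.2500 ≈ 9.5000 mm.
From α = 2·arctan(d/2f) we get f = d / (2·tan(α/2)).
With d = 9.5000 mm and α/2 = 37°, tan(α/2) ≈ 0.75355, so f ≈ 9.5000 / 1.50711 ≈ 6.3035 mm.

6.303 mm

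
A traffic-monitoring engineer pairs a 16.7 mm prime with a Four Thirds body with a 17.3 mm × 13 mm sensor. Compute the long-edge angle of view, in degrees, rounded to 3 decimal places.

Angle of view α = 2·arctan(w/2f) with w = 17.3 mm and f = 16.7 mm.
w/2f = 0.51796; arctan(0.51796) ≈ 27.3825°, so α ≈ 54.7651°.

54.765°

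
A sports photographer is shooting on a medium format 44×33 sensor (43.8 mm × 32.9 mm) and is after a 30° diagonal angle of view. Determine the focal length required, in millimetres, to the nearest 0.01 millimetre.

102.22 mm

Sensor diagonal = √(43.8² + 32.9²) = √3000.8500 ≈ 54.7800 mm.
From α = 2·arctan(d/2f) we get f = d / (2·tan(α/2)).
With d = 54.7800 mm and α/2 = 15°, tan(α/2) ≈ 0.26795, so f ≈ 54.7800 / 0.53590 ≈ 102.2209 mm.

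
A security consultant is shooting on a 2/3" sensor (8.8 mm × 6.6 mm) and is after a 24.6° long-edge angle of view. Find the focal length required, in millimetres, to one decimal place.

From α = 2·arctan(w/2f) we get f = w / (2·tan(α/2)).
With w = 8.8 mm and α/2 = 12.3°, tan(α/2) ≈ 0.21804, so f ≈ 8.8 / 0.43607 ≈ 20.1802 mm.

20.2 mm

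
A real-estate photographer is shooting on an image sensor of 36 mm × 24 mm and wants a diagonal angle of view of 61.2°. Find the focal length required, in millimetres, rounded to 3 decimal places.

36.580 mm

Sensor diagonal = √(36² + 24²) = √1872.0000 ≈ 43.2666 mm.
From α = 2·arctan(d/2f) we get f = d / (2·tan(α/2)).
With d = 43.2666 mm and α/2 = 30.6°, tan(α/2) ≈ 0.59140, so f ≈ 43.2666 / 1.18280 ≈ 36.5799 mm.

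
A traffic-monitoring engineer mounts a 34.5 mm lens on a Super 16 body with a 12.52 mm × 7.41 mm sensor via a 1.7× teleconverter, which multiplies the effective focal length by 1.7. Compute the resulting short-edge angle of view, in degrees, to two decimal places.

7.23°

Effective focal length f = 34.5 × 1.7 = 58.65 mm.
α = 2·arctan(7.41 / (2 × 58.65)) = 2·arctan(0.06317) ≈ 7.2293°.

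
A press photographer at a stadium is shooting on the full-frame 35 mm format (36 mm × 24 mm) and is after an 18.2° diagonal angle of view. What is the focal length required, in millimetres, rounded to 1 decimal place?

Sensor diagonal = √(36² + 24²) = √1872.0000 ≈ 43.2666 mm.
From α = 2·arctan(d/2f) we get f = d / (2·tan(α/2)).
With d = 43.2666 mm and α/2 = 9.1°, tan(α/2) ≈ 0.16017, so f ≈ 43.2666 / 0.32035 ≈ 135.0613 mm.

135.1 mm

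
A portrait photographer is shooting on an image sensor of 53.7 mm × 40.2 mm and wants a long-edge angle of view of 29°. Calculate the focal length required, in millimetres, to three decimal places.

103.821 mm

From α = 2·arctan(w/2f) we get f = w / (2·tan(α/2)).
With w = 53.7 mm and α/2 = 14.5°, tan(α/2) ≈ 0.25862, so f ≈ 53.7 / 0.51724 ≈ 103.8212 mm.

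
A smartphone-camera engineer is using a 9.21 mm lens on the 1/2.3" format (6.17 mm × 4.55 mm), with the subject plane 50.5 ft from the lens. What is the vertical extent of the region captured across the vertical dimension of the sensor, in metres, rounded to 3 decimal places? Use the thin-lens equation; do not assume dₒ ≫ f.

7.600 m

dₒ: 50.5 ft × 304.8 mm/ft = 15392.40 mm.
Similar triangles through the lens centre give W/dₒ = h/dᵢ; with 1/f = 1/dₒ + 1/dᵢ this gives W = h·(dₒ − f)/f.
W = 4.55 mm × (15392.4 − 9.21) / 9.21 = 4.55 × 1670.2703 ≈ 7599.730 mm = 7.59973 m.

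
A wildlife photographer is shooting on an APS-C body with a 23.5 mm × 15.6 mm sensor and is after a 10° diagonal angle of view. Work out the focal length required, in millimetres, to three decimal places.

161.201 mm

Sensor diagonal = √(23.5² + 15.6²) = √795.6100 ≈ 28.2066 mm.
From α = 2·arctan(d/2f) we get f = d / (2·tan(α/2)).
With d = 28.2066 mm and α/2 = 5°, tan(α/2) ≈ 0.08749, so f ≈ 28.2066 / 0.17498 ≈ 161.2012 mm.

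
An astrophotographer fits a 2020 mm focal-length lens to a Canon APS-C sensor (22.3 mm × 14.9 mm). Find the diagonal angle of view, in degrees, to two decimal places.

0.76°

Sensor diagonal = √(22.3² + 14.9²) = √719.3000 ≈ 26.8198 mm.
Angle of view α = 2·arctan(d/2f) with d = 26.8198 mm and f = 2020 mm.
d/2f = 0.00664; arctan(0.00664) ≈ 0.3804°, so α ≈ 0.7607°.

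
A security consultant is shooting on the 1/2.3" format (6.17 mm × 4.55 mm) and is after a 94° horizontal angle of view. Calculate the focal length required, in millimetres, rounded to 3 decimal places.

From α = 2·arctan(w/2f) we get f = w / (2·tan(α/2)).
With w = 6.17 mm and α/2 = 47°, tan(α/2) ≈ 1.07237, so f ≈ 6.17 / 2.14474 ≈ 2.8768 mm.

2.877 mm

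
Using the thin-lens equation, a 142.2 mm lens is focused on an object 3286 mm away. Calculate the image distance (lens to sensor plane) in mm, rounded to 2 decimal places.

148.63 mm

1/dᵢ = 1/f − 1/dₒ = 1/142.2 − 1/3286 = 0.0067280 mm⁻¹.
dᵢ = 1/0.0067280 ≈ 148.6320 mm.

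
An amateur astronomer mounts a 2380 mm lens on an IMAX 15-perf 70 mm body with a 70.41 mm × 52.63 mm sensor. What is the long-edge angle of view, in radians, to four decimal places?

Angle of view α = 2·arctan(w/2f) with w = 70.41 mm and f = 2380 mm.
w/2f = 0.01479; arctan(0.01479) ≈ 0.0148 rad, so α ≈ 0.0296 rad.

0.0296 rad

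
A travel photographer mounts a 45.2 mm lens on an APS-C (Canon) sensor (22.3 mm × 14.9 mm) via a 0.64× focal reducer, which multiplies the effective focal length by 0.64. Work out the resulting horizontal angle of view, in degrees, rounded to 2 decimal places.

Effective focal length f = 45.2 × 0.64 = 28.928 mm.
α = 2·arctan(22.3 / (2 × 28.928)) = 2·arctan(0.38544) ≈ 42.1573°.

42.16°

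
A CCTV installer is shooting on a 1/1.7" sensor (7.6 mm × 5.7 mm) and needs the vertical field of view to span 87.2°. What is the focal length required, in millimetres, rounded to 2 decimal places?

2.99 mm

From α = 2·arctan(h/2f) we get f = h / (2·tan(α/2)).
With h = 5.7 mm and α/2 = 43.6°, tan(α/2) ≈ 0.95229, so f ≈ 5.7 / 1.90457 ≈ 2.9928 mm.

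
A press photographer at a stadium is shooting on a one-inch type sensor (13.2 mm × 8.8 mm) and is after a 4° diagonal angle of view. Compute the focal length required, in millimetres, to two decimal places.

227.15 mm

Sensor diagonal = √(13.2² + 8.8²) = √251.6800 ≈ 15.8644 mm.
From α = 2·arctan(d/2f) we get f = d / (2·tan(α/2)).
With d = 15.8644 mm and α/2 = 2°, tan(α/2) ≈ 0.03492, so f ≈ 15.8644 / 0.06984 ≈ 227.1489 mm.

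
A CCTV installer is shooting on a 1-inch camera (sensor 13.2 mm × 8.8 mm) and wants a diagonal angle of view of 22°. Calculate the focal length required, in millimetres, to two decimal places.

40.81 mm

Sensor diagonal = √(13.2² + 8.8²) = √251.6800 ≈ 15.8644 mm.
From α = 2·arctan(d/2f) we get f = d / (2·tan(α/2)).
With d = 15.8644 mm and α/2 = 11°, tan(α/2) ≈ 0.19438, so f ≈ 15.8644 / 0.38876 ≈ 40.8077 mm.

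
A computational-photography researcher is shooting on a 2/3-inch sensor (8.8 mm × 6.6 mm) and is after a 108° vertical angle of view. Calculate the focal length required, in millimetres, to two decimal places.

From α = 2·arctan(h/2f) we get f = h / (2·tan(α/2)).
With h = 6.6 mm and α/2 = 54°, tan(α/2) ≈ 1.37638, so f ≈ 6.6 / 2.75276 ≈ 2.3976 mm.

2.40 mm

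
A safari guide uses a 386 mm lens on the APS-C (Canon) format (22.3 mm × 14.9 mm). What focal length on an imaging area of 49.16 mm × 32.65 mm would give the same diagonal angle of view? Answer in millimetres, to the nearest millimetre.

Sensor diagonal = √(22.3² + 14.9²) = √719.3000 ≈ 26.8198 mm.
Sensor diagonal = √(49.16² + 32.65²) = √3482.7281 ≈ 59.0146 mm.
Equal angle of view means equal diagonal/f ratio, so f₂ = f₁ · (diagonal₂/diagonal₁) = 386 × 59.0146/26.8198.
f₂ = 386 × 2.20042 ≈ 849.360 mm.

849 mm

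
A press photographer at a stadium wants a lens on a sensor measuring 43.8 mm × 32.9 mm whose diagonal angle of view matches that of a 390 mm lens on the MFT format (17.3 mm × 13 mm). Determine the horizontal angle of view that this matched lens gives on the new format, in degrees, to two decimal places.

Sensor diagonal = √(17.3² + 13²) = √468.2900 ≈ 21.6400 mm.
Sensor diagonal = √(43.8² + 32.9²) = √3000.8500 ≈ 54.7800 mm.
Equal diagonal AOV ⇒ f₂ = f₁ · 54.7800/21.6400 = 390 × 2.53142 ≈ 987.2549 mm.
Horizontal AOV on the new format = 2·arctan(43.8 / (2 × 987.2549)) = 2·arctan(0.02218) ≈ 2.5415°.

2.54°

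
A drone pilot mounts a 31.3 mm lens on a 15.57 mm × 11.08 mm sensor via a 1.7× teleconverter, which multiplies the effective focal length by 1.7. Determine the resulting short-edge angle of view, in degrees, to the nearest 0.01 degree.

11.89°

Effective focal length f = 31.3 × 1.7 = 53.21 mm.
α = 2·arctan(11.08 / (2 × 53.21)) = 2·arctan(0.10412) ≈ 11.8880°.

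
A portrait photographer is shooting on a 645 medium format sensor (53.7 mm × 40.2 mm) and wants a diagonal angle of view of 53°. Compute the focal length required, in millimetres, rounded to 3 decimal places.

Sensor diagonal = √(53.7² + 40.2²) = √4499.7300 ≈ 67.0800 mm.
From α = 2·arctan(d/2f) we get f = d / (2·tan(α/2)).
With d = 67.0800 mm and α/2 = 26.5°, tan(α/2) ≈ 0.49858, so f ≈ 67.0800 / 0.99716 ≈ 67.2709 mm.

67.271 mm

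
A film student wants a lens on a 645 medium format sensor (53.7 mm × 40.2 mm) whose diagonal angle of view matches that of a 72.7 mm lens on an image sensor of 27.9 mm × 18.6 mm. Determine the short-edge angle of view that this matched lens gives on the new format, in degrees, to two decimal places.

Sensor diagonal = √(27.9² + 18.6²) = √1124.3700 ≈ 33.5316 mm.
Sensor diagonal = √(53.7² + 40.2²) = √4499.7300 ≈ 67.0800 mm.
Equal diagonal AOV ⇒ f₂ = f₁ · 67.0800/33.5316 = 72.7 × 2.00050 ≈ 145.4364 mm.
Short-edge AOV on the new format = 2·arctan(40.2 / (2 × 145.4364)) = 2·arctan(0.13820) ≈ 15.7374°.

15.74°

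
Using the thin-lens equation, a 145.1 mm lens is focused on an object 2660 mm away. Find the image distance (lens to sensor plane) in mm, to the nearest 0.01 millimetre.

1/dᵢ = 1/f − 1/dₒ = 1/145.1 − 1/2660 = 0.0065159 mm⁻¹.
dᵢ = 1/0.0065159 ≈ 153.4717 mm.

153.47 mm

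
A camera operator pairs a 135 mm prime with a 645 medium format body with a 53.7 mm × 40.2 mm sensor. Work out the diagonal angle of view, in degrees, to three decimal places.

Sensor diagonal = √(53.7² + 40.2²) = √4499.7300 ≈ 67.0800 mm.
Angle of view α = 2·arctan(d/2f) with d = 67.0800 mm and f = 135 mm.
d/2f = 0.24844; arctan(0.24844) ≈ 13.9523°, so α ≈ 27.9047°.

27.905°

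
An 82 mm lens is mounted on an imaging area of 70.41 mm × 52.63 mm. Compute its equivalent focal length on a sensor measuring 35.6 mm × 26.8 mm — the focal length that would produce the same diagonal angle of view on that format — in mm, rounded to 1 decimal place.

Sensor diagonal = √(70.41² + 52.63²) = √7727.4850 ≈ 87.9061 mm.
Sensor diagonal = √(35.6² + 26.8²) = √1985.6000 ≈ 44.5601 mm.
Equal angle of view means equal diagonal/f ratio, so f₂ = f₁ · (diagonal₂/diagonal₁) = 82 × 44.5601/87.9061.
f₂ = 82 × 0.50691 ≈ 41.566 mm.

41.6 mm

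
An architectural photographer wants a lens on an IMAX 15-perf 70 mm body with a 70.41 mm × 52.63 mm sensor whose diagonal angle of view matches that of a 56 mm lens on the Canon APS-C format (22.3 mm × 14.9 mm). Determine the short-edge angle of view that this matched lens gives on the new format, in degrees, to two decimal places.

Sensor diagonal = √(22.3² + 14.9²) = √719.3000 ≈ 26.8198 mm.
Sensor diagonal = √(70.41² + 52.63²) = √7727.4850 ≈ 87.9061 mm.
Equal diagonal AOV ⇒ f₂ = f₁ · 87.9061/26.8198 = 56 × 3.27766 ≈ 183.5490 mm.
Short-edge AOV on the new format = 2·arctan(52.63 / (2 × 183.5490)) = 2·arctan(0.14337) ≈ 16.3175°.

16.32°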